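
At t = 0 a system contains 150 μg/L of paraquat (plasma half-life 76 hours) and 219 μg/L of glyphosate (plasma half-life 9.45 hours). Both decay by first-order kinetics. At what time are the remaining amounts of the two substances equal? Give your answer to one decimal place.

Set 150·(1/2)^(t/76) = 219·(1/2)^(t/9.45).
Taking log₂: log₂(150/219) = t·(1/76 − 1/9.45).
log₂(0.68493) = -0.54597; 1/76 − 1/9.45 = -0.092662.
t = -0.54597 / -0.092662 ≈ 5.892 hours.

5.9 hours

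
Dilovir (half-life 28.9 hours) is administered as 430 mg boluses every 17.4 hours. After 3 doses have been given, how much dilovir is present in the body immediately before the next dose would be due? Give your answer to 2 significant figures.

590 mg

The 3 doses were given 52.2, 34.8, 17.4 hours ago.
Total = 430·(1/2)^(52.2/28.9) + 430·(1/2)^(34.8/28.9) + 430·(1/2)^(17.4/28.9)
      = 122.95 + 186.63 + 283.29 ≈ 592.87 mg.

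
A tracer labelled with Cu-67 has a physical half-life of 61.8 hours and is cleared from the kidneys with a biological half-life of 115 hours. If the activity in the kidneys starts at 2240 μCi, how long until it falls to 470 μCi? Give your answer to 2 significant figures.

91 hours

1/t_eff = 1/t_phys + 1/t_biol = 1/61.8 + 1/115 = 0.024877 per hour.
t_eff = 61.8 × 115 / (61.8 + 115) ≈ 40.198 hours.
n = log₂(2240/470) ≈ 2.2528; t = 2.2528 × 40.198 ≈ 90.557 hours.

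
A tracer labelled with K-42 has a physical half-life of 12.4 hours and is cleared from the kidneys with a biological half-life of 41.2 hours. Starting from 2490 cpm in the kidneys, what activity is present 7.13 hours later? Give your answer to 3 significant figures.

1480 cpm

1/t_eff = 1/t_phys + 1/t_biol = 1/12.4 + 1/41.2 = 0.10492 per hour.
t_eff = 12.4 × 41.2 / (12.4 + 41.2) ≈ 9.5313 hours.
Remaining = 2490 × (1/2)^(7.13/9.5313) = 2490 × (1/2)^0.74806 ≈ 1482.6 cpm.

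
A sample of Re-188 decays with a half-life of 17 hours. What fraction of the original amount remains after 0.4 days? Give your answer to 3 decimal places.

0.676

0.4 days = 9.6 hours.
n = 9.6/17 ≈ 0.56471 half-lives.
Fraction remaining = (1/2)^0.56471 ≈ 0.67609.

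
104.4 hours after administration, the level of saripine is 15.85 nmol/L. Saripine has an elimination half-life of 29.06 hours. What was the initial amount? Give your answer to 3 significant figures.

Number of half-lives elapsed: n = 104.4/29.06 ≈ 3.5926.
A₀ = A × 2^n = 15.85 × 2^3.5926 = 15.85 × 12.063 ≈ 191.21 nmol/L.

191 nmol/L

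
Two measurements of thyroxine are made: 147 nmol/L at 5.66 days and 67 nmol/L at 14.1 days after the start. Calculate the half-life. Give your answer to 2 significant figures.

Over Δt = 14.1 − 5.66 = 8.44 days, the level fell by a factor of 147/67 ≈ 2.194.
n = log₂(2.194) ≈ 1.1336 half-lives, so t½ = 8.44/1.1336 ≈ 7.4454 days.

7.4 days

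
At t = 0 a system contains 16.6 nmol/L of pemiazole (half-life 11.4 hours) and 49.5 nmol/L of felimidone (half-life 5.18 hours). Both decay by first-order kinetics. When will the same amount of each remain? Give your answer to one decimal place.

Set 16.6·(1/2)^(t/11.4) = 49.5·(1/2)^(t/5.18).
Taking log₂: log₂(16.6/49.5) = t·(1/11.4 − 1/5.18).
log₂(0.33535) = -1.5762; 1/11.4 − 1/5.18 = -0.10533.
t = -1.5762 / -0.10533 ≈ 14.965 hours.

15.0 hours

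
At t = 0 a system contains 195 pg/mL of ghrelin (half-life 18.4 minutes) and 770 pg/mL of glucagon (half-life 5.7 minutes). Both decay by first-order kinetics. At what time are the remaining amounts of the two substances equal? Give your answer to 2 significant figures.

Set 195·(1/2)^(t/18.4) = 770·(1/2)^(t/5.7).
Taking log₂: log₂(195/770) = t·(1/18.4 − 1/5.7).
log₂(0.25325) = -1.9814; 1/18.4 − 1/5.7 = -0.12109.
t = -1.9814 / -0.12109 ≈ 16.363 minutes.

16 minutes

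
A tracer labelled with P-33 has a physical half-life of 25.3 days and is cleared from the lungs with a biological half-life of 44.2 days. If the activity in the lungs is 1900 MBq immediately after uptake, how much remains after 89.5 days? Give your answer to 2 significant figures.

1/t_eff = 1/t_phys + 1/t_biol = 1/25.3 + 1/44.2 = 0.06215 per day.
t_eff = 25.3 × 44.2 / (25.3 + 44.2) ≈ 16.09 days.
Remaining = 1900 × (1/2)^(89.5/16.09) = 1900 × (1/2)^5.5624 ≈ 40.206 MBq.

40 MBq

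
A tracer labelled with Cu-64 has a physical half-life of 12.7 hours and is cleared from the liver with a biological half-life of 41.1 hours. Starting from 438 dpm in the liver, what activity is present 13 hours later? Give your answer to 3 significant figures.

1/t_eff = 1/t_phys + 1/t_biol = 1/12.7 + 1/41.1 = 0.10307 per hour.
t_eff = 12.7 × 41.1 / (12.7 + 41.1) ≈ 9.702 hours.
Remaining = 438 × (1/2)^(13/9.702) = 438 × (1/2)^1.3399 ≈ 173.03 dpm.

173 dpm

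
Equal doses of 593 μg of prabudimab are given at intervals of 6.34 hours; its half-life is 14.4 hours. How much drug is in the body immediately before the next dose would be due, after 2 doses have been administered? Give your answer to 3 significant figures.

759 μg

The 2 doses were given 12.68, 6.34 hours ago.
Total = 593·(1/2)^(12.68/14.4) + 593·(1/2)^(6.34/14.4)
      = 322.09 + 437.04 ≈ 759.13 μg.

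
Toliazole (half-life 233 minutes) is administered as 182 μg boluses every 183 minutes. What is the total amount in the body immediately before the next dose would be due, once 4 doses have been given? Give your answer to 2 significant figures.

The 4 doses were given 732, 549, 366, 183 minutes ago.
Total = 182·(1/2)^(732/233) + 182·(1/2)^(549/233) + 182·(1/2)^(366/233) + 182·(1/2)^(183/233)
      = 20.623 + 35.545 + 61.264 + 105.59 ≈ 223.03 μg.

220 μg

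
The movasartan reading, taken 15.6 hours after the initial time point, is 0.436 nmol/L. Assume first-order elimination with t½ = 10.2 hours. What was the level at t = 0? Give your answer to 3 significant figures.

1.26 nmol/L

Number of half-lives elapsed: n = 15.6/10.2 ≈ 1.5294.
A₀ = A × 2^n = 0.436 × 2^1.5294 = 0.436 × 2.8867 ≈ 1.2586 nmol/L.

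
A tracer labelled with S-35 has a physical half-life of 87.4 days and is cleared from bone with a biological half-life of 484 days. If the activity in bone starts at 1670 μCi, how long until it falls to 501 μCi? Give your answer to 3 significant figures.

129 days

1/t_eff = 1/t_phys + 1/t_biol = 1/87.4 + 1/484 = 0.013508 per day.
t_eff = 87.4 × 484 / (87.4 + 484) ≈ 74.032 days.
n = log₂(1670/501) ≈ 1.737; t = 1.737 × 74.032 ≈ 128.59 days.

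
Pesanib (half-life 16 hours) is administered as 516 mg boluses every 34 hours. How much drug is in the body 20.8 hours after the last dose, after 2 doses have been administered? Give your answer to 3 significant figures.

The 2 doses were given 54.8, 20.8 hours ago.
Total = 516·(1/2)^(54.8/16) + 516·(1/2)^(20.8/16)
      = 48.042 + 209.56 ≈ 257.6 mg.

258 mg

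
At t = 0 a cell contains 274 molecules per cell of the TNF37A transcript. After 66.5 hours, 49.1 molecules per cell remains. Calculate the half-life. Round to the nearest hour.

A/A₀ = 49.1/274 ≈ 0.1792.
n = log₂(5.5804) ≈ 2.4804 half-lives elapsed in 66.5 hours.
t½ = 66.5/2.4804 ≈ 26.81 hours.

27 hours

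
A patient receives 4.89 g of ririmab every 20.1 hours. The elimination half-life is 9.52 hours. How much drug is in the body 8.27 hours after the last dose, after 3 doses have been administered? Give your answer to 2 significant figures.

3.4 g

The 3 doses were given 48.47, 28.37, 8.27 hours ago.
Total = 4.89·(1/2)^(48.47/9.52) + 4.89·(1/2)^(28.37/9.52) + 4.89·(1/2)^(8.27/9.52)
      = 0.14343 + 0.61976 + 2.678 ≈ 3.4412 g.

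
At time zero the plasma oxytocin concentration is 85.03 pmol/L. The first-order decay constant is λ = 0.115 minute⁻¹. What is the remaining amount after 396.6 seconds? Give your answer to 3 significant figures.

39.8 pmol/L

t½ = ln 2 / λ = 0.69315 / 0.115 ≈ 6.0274 minutes.
Convert the elapsed time: 396.6 seconds = 6.61 minutes.
Number of half-lives: n = 6.61/6.0274 ≈ 1.0967.
Remaining = 85.03 × (1/2)^1.0967 = 85.03 × 0.4676 ≈ 39.76 pmol/L.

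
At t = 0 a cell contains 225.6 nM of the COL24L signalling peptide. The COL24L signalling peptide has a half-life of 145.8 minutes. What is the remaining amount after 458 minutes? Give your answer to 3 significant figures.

Number of half-lives: n = 458/145.8 ≈ 3.1413.
Remaining = 225.6 × (1/2)^3.1413 = 225.6 × 0.11334 ≈ 25.569 nM.

25.6 nM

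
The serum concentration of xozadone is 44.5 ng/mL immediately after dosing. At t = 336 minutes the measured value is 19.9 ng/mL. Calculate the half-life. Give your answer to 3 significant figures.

289 minutes

A/A₀ = 19.9/44.5 ≈ 0.44719.
n = log₂(2.2362) ≈ 1.161 half-lives elapsed in 336 minutes.
t½ = 336/1.161 ≈ 289.4 minutes.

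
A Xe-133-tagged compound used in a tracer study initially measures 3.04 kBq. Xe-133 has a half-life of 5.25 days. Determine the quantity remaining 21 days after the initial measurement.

Elapsed time is 4 half-lives (21/5.25).
Each half-life halves the amount: 3.04 × (1/2)^4 = 3.04/16 = 0.19 kBq.

0.19 kBq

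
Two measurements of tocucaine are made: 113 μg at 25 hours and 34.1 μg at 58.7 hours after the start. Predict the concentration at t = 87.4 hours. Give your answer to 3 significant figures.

12.3 μg

Over Δt = 58.7 − 25 = 33.7 hours, the level fell by a factor of 113/34.1 ≈ 3.3138.
n = log₂(3.3138) ≈ 1.7285 half-lives, so t½ = 33.7/1.7285 ≈ 19.497 hours.
From t = 58.7 to t = 87.4: 34.1 × (1/2)^((87.4−58.7)/19.497) ≈ 12.292 μg.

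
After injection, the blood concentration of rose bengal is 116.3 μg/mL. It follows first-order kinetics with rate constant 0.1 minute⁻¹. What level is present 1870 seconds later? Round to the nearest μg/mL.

t½ = ln 2 / k = 0.69315 / 0.1 ≈ 6.9315 minutes.
Convert the elapsed time: 1870 seconds = 31.1667 minutes.
Number of half-lives: n = 31.1667/6.9315 ≈ 4.4964.
Remaining = 116.3 × (1/2)^4.4964 = 116.3 × 0.044305 ≈ 5.1526 μg/mL.

5 μg/mL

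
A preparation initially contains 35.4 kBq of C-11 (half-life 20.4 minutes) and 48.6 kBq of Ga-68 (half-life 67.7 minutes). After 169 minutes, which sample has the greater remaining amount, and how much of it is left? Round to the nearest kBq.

C-11: 35.4 × (1/2)^8.2843 ≈ 0.11355 kBq.
Ga-68: 48.6 × (1/2)^2.4963 ≈ 8.6134 kBq.
Ga-68 has more remaining, at ≈ 8.6134 kBq.

Ga-68, 9 kBq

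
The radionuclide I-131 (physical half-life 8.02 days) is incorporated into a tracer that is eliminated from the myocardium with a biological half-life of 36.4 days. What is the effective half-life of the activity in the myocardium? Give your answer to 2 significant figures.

1/t_eff = 1/t_phys + 1/t_biol = 1/8.02 + 1/36.4 = 0.15216 per day.
t_eff = 8.02 × 36.4 / (8.02 + 36.4) ≈ 6.572 days.

6.6 days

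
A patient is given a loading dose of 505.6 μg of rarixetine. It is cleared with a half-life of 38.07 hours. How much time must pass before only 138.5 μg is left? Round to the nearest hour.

Fraction remaining = 138.5/505.6 ≈ 0.27393.
n = log₂(505.6/138.5) = ln(3.6505)/ln 2 ≈ 1.8681 half-lives.
t = n × t½ = 1.8681 × 38.07 ≈ 71.119 hours.

71 hours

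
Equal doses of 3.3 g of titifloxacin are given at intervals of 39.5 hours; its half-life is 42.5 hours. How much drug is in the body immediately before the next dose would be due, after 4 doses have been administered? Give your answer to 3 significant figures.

The 4 doses were given 158, 118.5, 79, 39.5 hours ago.
Total = 3.3·(1/2)^(158/42.5) + 3.3·(1/2)^(118.5/42.5) + 3.3·(1/2)^(79/42.5) + 3.3·(1/2)^(39.5/42.5)
      = 0.25084 + 0.47772 + 0.90981 + 1.7327 ≈ 3.3711 g.

3.37 g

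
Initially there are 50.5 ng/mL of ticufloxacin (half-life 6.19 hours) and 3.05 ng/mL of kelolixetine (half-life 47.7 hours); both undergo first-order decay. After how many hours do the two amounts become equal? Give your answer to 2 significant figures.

Set 50.5·(1/2)^(t/6.19) = 3.05·(1/2)^(t/47.7).
Taking log₂: log₂(50.5/3.05) = t·(1/6.19 − 1/47.7).
log₂(16.557) = 4.0494; 1/6.19 − 1/47.7 = 0.14059.
t = 4.0494 / 0.14059 ≈ 28.804 hours.

29 hours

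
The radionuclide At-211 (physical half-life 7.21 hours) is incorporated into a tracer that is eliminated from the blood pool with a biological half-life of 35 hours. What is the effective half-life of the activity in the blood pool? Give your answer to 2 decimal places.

1/t_eff = 1/t_phys + 1/t_biol = 1/7.21 + 1/35 = 0.16727 per hour.
t_eff = 7.21 × 35 / (7.21 + 35) ≈ 5.9784 hours.

5.98 hours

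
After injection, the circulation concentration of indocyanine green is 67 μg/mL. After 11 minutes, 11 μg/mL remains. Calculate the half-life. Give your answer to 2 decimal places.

A/A₀ = 11/67 ≈ 0.16418.
n = log₂(6.0909) ≈ 2.6067 half-lives elapsed in 11 minutes.
t½ = 11/2.6067 ≈ 4.22 minutes.

4.22 minutes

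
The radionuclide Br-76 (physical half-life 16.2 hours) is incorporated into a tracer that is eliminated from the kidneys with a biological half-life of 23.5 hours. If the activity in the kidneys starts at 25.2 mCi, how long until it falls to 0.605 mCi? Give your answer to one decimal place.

1/t_eff = 1/t_phys + 1/t_biol = 1/16.2 + 1/23.5 = 0.10428 per hour.
t_eff = 16.2 × 23.5 / (16.2 + 23.5) ≈ 9.5894 hours.
n = log₂(25.2/0.605) ≈ 5.3803; t = 5.3803 × 9.5894 ≈ 51.594 hours.

51.6 hours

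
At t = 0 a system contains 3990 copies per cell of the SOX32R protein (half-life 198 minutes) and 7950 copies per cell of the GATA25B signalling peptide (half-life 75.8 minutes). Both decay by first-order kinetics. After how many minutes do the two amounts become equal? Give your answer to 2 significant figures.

120 minutes

Set 3990·(1/2)^(t/198) = 7950·(1/2)^(t/75.8).
Taking log₂: log₂(3990/7950) = t·(1/198 − 1/75.8).
log₂(0.50189) = -0.99457; 1/198 − 1/75.8 = -0.0081421.
t = -0.99457 / -0.0081421 ≈ 122.15 minutes.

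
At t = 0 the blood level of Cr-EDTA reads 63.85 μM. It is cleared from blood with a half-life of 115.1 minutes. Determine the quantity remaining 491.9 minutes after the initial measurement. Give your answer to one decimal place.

Number of half-lives: n = 491.9/115.1 ≈ 4.2737.
Remaining = 63.85 × (1/2)^4.2737 = 63.85 × 0.051701 ≈ 3.3011 μM.

3.3 μM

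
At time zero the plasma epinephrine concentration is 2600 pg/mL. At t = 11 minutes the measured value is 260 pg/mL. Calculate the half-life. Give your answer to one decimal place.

3.3 minutes

A/A₀ = 260/2600 ≈ 0.1.
n = log₂(10) ≈ 3.3219 half-lives elapsed in 11 minutes.
t½ = 11/3.3219 ≈ 3.3113 minutes.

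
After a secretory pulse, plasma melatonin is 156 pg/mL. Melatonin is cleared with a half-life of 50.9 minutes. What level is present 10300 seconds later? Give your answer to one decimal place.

15.1 pg/mL

Convert the elapsed time: 10300 seconds = 171.667 minutes.
Number of half-lives: n = 171.667/50.9 ≈ 3.3726.
Remaining = 156 × (1/2)^3.3726 = 156 × 0.096547 ≈ 15.061 pg/mL.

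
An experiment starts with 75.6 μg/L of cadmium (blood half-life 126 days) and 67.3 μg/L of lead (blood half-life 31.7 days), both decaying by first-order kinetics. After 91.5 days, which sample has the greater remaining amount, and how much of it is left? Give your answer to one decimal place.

cadmium: 75.6 × (1/2)^0.72619 ≈ 45.7 μg/L.
lead: 67.3 × (1/2)^2.8864 ≈ 9.1015 μg/L.
Cadmium has more remaining, at ≈ 45.7 μg/L.

cadmium, 45.7 μg/L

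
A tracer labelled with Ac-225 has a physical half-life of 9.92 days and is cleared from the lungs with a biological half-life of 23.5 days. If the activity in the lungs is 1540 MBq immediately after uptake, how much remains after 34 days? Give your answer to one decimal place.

1/t_eff = 1/t_phys + 1/t_biol = 1/9.92 + 1/23.5 = 0.14336 per day.
t_eff = 9.92 × 23.5 / (9.92 + 23.5) ≈ 6.9755 days.
Remaining = 1540 × (1/2)^(34/6.9755) = 1540 × (1/2)^4.8742 ≈ 52.509 MBq.

52.5 MBq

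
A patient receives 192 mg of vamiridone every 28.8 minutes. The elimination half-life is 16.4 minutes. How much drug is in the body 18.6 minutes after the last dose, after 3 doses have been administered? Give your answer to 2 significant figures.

120 mg

The 3 doses were given 76.2, 47.4, 18.6 minutes ago.
Total = 192·(1/2)^(76.2/16.4) + 192·(1/2)^(47.4/16.4) + 192·(1/2)^(18.6/16.4)
      = 7.6668 + 25.897 + 87.476 ≈ 121.04 mg.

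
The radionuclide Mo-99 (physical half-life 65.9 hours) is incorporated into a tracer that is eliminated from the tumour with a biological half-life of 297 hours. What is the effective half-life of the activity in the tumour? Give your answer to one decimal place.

53.9 hours

1/t_eff = 1/t_phys + 1/t_biol = 1/65.9 + 1/297 = 0.018542 per hour.
t_eff = 65.9 × 297 / (65.9 + 297) ≈ 53.933 hours.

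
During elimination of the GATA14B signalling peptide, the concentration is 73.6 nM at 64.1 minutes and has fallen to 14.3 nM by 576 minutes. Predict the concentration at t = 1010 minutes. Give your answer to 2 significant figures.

3.6 nM

Over Δt = 576 − 64.1 = 511.9 minutes, the level fell by a factor of 73.6/14.3 ≈ 5.1469.
n = log₂(5.1469) ≈ 2.3637 half-lives, so t½ = 511.9/2.3637 ≈ 216.57 minutes.
From t = 576 to t = 1010: 14.3 × (1/2)^((1010−576)/216.57) ≈ 3.5651 nM.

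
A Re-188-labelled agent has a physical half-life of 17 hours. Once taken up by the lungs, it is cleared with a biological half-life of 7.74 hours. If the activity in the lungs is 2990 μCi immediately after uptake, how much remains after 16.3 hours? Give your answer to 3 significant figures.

1/t_eff = 1/t_phys + 1/t_biol = 1/17 + 1/7.74 = 0.18802 per hour.
t_eff = 17 × 7.74 / (17 + 7.74) ≈ 5.3185 hours.
Remaining = 2990 × (1/2)^(16.3/5.3185) = 2990 × (1/2)^3.0648 ≈ 357.34 μCi.

357 μCi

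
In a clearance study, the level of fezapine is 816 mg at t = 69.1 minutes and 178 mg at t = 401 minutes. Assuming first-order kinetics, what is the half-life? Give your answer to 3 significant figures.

Over Δt = 401 − 69.1 = 331.9 minutes, the level fell by a factor of 816/178 ≈ 4.5843.
n = log₂(4.5843) ≈ 2.1967 half-lives, so t½ = 331.9/2.1967 ≈ 151.09 minutes.

151 minutes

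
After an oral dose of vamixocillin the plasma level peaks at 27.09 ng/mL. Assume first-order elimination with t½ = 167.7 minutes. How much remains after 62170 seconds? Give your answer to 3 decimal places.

0.374 ng/mL

Convert the elapsed time: 62170 seconds = 1036.17 minutes.
Number of half-lives: n = 1036.17/167.7 ≈ 6.1787.
Remaining = 27.09 × (1/2)^6.1787 = 27.09 × 0.013805 ≈ 0.37397 ng/mL.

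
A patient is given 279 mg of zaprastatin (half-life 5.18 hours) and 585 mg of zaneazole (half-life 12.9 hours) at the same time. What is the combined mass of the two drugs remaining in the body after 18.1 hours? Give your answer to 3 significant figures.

246 mg

zaprastatin: 279 × (1/2)^(18.1/5.18) = 279 × (1/2)^3.4942 ≈ 24.76 mg.
zaneazole: 585 × (1/2)^(18.1/12.9) = 585 × (1/2)^1.4031 ≈ 221.2 mg.
Total = 24.76 + 221.2 ≈ 245.96 mg.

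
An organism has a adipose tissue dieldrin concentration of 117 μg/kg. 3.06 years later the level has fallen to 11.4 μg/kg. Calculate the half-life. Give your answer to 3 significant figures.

0.911 years

A/A₀ = 11.4/117 ≈ 0.097436.
n = log₂(10.263) ≈ 3.3594 half-lives elapsed in 3.06 years.
t½ = 3.06/3.3594 ≈ 0.91088 years.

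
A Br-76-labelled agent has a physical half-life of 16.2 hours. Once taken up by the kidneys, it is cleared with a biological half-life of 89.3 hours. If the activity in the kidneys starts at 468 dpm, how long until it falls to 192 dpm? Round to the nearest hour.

1/t_eff = 1/t_phys + 1/t_biol = 1/16.2 + 1/89.3 = 0.072927 per hour.
t_eff = 16.2 × 89.3 / (16.2 + 89.3) ≈ 13.712 hours.
n = log₂(468/192) ≈ 1.2854; t = 1.2854 × 13.712 ≈ 17.626 hours.

18 hours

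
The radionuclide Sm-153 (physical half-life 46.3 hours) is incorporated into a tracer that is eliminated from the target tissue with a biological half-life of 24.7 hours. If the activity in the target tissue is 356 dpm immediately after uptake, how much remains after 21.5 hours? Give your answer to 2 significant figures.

140 dpm

1/t_eff = 1/t_phys + 1/t_biol = 1/46.3 + 1/24.7 = 0.062084 per hour.
t_eff = 46.3 × 24.7 / (46.3 + 24.7) ≈ 16.107 hours.
Remaining = 356 × (1/2)^(21.5/16.107) = 356 × (1/2)^1.3348 ≈ 141.13 dpm.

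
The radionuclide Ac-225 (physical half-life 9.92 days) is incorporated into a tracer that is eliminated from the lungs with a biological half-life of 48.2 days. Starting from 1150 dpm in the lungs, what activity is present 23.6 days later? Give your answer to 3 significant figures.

1/t_eff = 1/t_phys + 1/t_biol = 1/9.92 + 1/48.2 = 0.12155 per day.
t_eff = 9.92 × 48.2 / (9.92 + 48.2) ≈ 8.2268 days.
Remaining = 1150 × (1/2)^(23.6/8.2268) = 1150 × (1/2)^2.8687 ≈ 157.45 dpm.

157 dpm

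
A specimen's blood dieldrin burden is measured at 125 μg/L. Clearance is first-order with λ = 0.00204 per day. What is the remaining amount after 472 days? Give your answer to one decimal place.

t½ = ln 2 / λ = 0.69315 / 0.00204 ≈ 339.78 days.
Number of half-lives: n = 472/339.78 ≈ 1.3891.
Remaining = 125 × (1/2)^1.3891 = 125 × 0.38179 ≈ 47.724 μg/L.

47.7 μg/L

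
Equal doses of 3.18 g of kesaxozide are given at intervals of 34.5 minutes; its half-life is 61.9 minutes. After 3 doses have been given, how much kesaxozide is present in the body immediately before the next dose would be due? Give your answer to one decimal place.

4.6 g

The 3 doses were given 103.5, 69, 34.5 minutes ago.
Total = 3.18·(1/2)^(103.5/61.9) + 3.18·(1/2)^(69/61.9) + 3.18·(1/2)^(34.5/61.9)
      = 0.99791 + 1.4685 + 2.161 ≈ 4.6274 g.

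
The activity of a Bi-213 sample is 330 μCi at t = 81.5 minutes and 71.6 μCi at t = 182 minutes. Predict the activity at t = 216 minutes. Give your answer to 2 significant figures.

43 μCi

Over Δt = 182 − 81.5 = 100.5 minutes, the level fell by a factor of 330/71.6 ≈ 4.6089.
n = log₂(4.6089) ≈ 2.2044 half-lives, so t½ = 100.5/2.2044 ≈ 45.59 minutes.
From t = 182 to t = 216: 71.6 × (1/2)^((216−182)/45.59) ≈ 42.698 μCi.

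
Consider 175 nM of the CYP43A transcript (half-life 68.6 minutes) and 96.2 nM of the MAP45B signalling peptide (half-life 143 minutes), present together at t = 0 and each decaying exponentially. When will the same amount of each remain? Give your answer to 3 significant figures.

114 minutes

Set 175·(1/2)^(t/68.6) = 96.2·(1/2)^(t/143).
Taking log₂: log₂(175/96.2) = t·(1/68.6 − 1/143).
log₂(1.8191) = 0.86325; 1/68.6 − 1/143 = 0.0075843.
t = 0.86325 / 0.0075843 ≈ 113.82 minutes.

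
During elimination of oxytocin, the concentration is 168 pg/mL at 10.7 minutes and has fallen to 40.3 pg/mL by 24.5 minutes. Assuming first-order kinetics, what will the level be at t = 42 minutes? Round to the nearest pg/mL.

7 pg/mL

Over Δt = 24.5 − 10.7 = 13.8 minutes, the level fell by a factor of 168/40.3 ≈ 4.1687.
n = log₂(4.1687) ≈ 2.0596 half-lives, so t½ = 13.8/2.0596 ≈ 6.7003 minutes.
From t = 24.5 to t = 42: 40.3 × (1/2)^((42−24.5)/6.7003) ≈ 6.5928 pg/mL.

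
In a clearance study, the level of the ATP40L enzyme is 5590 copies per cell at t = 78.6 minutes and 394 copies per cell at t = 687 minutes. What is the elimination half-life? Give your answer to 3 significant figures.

Over Δt = 687 − 78.6 = 608.4 minutes, the level fell by a factor of 5590/394 ≈ 14.188.
n = log₂(14.188) ≈ 3.8266 half-lives, so t½ = 608.4/3.8266 ≈ 158.99 minutes.

159 minutes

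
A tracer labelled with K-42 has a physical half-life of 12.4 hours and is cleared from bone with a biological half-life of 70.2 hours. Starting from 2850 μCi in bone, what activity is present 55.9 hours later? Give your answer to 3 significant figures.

1/t_eff = 1/t_phys + 1/t_biol = 1/12.4 + 1/70.2 = 0.09489 per hour.
t_eff = 12.4 × 70.2 / (12.4 + 70.2) ≈ 10.538 hours.
Remaining = 2850 × (1/2)^(55.9/10.538) = 2850 × (1/2)^5.3044 ≈ 72.123 μCi.

72.1 μCi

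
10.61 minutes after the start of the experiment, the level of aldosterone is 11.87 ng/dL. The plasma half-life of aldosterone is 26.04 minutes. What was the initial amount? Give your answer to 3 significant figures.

Number of half-lives elapsed: n = 10.61/26.04 ≈ 0.40745.
A₀ = A × 2^n = 11.87 × 2^0.40745 = 11.87 × 1.3263 ≈ 15.744 ng/dL.

15.7 ng/dL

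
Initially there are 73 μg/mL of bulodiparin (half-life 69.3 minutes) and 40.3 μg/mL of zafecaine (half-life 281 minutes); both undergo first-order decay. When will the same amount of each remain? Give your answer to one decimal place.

Set 73·(1/2)^(t/69.3) = 40.3·(1/2)^(t/281).
Taking log₂: log₂(73/40.3) = t·(1/69.3 − 1/281).
log₂(1.8114) = 0.85712; 1/69.3 − 1/281 = 0.010871.
t = 0.85712 / 0.010871 ≈ 78.842 minutes.

78.8 minutes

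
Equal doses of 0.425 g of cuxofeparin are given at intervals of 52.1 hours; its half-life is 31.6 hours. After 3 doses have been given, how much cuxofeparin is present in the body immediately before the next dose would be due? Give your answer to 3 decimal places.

0.193 g

The 3 doses were given 156.3, 104.2, 52.1 hours ago.
Total = 0.425·(1/2)^(156.3/31.6) + 0.425·(1/2)^(104.2/31.6) + 0.425·(1/2)^(52.1/31.6)
      = 0.013786 + 0.043227 + 0.13554 ≈ 0.19255 g.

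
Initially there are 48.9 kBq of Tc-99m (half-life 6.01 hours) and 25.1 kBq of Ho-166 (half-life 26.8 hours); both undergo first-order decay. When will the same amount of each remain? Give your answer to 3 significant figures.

7.45 hours

Set 48.9·(1/2)^(t/6.01) = 25.1·(1/2)^(t/26.8).
Taking log₂: log₂(48.9/25.1) = t·(1/6.01 − 1/26.8).
log₂(1.9482) = 0.96215; 1/6.01 − 1/26.8 = 0.12908.
t = 0.96215 / 0.12908 ≈ 7.4541 hours.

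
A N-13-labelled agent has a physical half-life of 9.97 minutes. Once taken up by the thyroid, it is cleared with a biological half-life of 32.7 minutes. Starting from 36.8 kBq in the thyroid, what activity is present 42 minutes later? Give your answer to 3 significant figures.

1/t_eff = 1/t_phys + 1/t_biol = 1/9.97 + 1/32.7 = 0.13088 per minute.
t_eff = 9.97 × 32.7 / (9.97 + 32.7) ≈ 7.6405 minutes.
Remaining = 36.8 × (1/2)^(42/7.6405) = 36.8 × (1/2)^5.497 ≈ 0.81484 kBq.

0.815 kBq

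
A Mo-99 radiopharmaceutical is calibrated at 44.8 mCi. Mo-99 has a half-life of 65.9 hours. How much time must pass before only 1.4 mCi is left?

329.5 hours

1.4/44.8 = 1/32, so 5 half-lives have elapsed.
t = 5 × 65.9 = 329.5 hours.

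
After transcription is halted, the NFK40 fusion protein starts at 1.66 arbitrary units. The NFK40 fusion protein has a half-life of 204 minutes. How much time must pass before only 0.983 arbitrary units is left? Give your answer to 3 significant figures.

154 minutes

Fraction remaining = 0.983/1.66 ≈ 0.59217.
n = log₂(1.66/0.983) = ln(1.6887)/ln 2 ≈ 0.75592 half-lives.
t = n × t½ = 0.75592 × 204 ≈ 154.21 minutes.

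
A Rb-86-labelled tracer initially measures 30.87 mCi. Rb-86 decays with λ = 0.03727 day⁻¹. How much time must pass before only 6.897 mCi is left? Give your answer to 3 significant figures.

t½ = ln 2 / λ = 0.69315 / 0.03727 ≈ 18.598 days.
Fraction remaining = 6.897/30.87 ≈ 0.22342.
n = log₂(30.87/6.897) = ln(4.4759)/ln 2 ≈ 2.1622 half-lives.
t = n × t½ = 2.1622 × 18.598 ≈ 40.212 days.

40.2 days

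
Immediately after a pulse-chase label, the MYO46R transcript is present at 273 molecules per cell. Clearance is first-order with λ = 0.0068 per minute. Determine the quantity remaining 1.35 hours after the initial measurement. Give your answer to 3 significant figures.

157 molecules per cell

t½ = ln 2 / λ = 0.69315 / 0.0068 ≈ 101.93 minutes.
Convert the elapsed time: 1.35 hours = 81 minutes.
Number of half-lives: n = 81/101.93 ≈ 0.79464.
Remaining = 273 × (1/2)^0.79464 = 273 × 0.57649 ≈ 157.38 molecules per cell.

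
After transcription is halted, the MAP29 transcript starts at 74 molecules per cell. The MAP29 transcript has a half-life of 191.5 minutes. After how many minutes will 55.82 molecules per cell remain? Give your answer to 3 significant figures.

77.9 minutes

Fraction remaining = 55.82/74 ≈ 0.75432.
n = log₂(74/55.82) = ln(1.3257)/ln 2 ≈ 0.40674 half-lives.
t = n × t½ = 0.40674 × 191.5 ≈ 77.891 minutes.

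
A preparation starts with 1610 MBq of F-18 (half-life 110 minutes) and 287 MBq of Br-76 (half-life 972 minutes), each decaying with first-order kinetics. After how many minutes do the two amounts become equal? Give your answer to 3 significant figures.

Set 1610·(1/2)^(t/110) = 287·(1/2)^(t/972).
Taking log₂: log₂(1610/287) = t·(1/110 − 1/972).
log₂(5.6098) = 2.4879; 1/110 − 1/972 = 0.0080621.
t = 2.4879 / 0.0080621 ≈ 308.6 minutes.

309 minutes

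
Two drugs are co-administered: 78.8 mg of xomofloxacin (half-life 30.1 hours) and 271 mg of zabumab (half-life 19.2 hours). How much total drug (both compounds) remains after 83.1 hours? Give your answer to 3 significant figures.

25.1 mg

xomofloxacin: 78.8 × (1/2)^(83.1/30.1) = 78.8 × (1/2)^2.7608 ≈ 11.626 mg.
zabumab: 271 × (1/2)^(83.1/19.2) = 271 × (1/2)^4.3281 ≈ 13.492 mg.
Total = 11.626 + 13.492 ≈ 25.118 mg.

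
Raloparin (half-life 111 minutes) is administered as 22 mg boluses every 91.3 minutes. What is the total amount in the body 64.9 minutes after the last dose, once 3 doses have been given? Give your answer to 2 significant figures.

28 mg

The 3 doses were given 247.5, 156.2, 64.9 minutes ago.
Total = 22·(1/2)^(247.5/111) + 22·(1/2)^(156.2/111) + 22·(1/2)^(64.9/111)
      = 4.6904 + 8.2949 + 14.669 ≈ 27.655 mg.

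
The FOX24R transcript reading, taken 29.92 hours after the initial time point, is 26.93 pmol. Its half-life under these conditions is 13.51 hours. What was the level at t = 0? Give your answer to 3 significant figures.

Number of half-lives elapsed: n = 29.92/13.51 ≈ 2.2147.
A₀ = A × 2^n = 26.93 × 2^2.2147 = 26.93 × 4.6417 ≈ 125 pmol.

125 pmol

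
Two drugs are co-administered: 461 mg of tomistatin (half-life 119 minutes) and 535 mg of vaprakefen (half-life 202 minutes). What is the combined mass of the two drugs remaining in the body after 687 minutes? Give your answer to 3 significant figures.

59.1 mg

tomistatin: 461 × (1/2)^(687/119) = 461 × (1/2)^5.7731 ≈ 8.4299 mg.
vaprakefen: 535 × (1/2)^(687/202) = 535 × (1/2)^3.401 ≈ 50.647 mg.
Total = 8.4299 + 50.647 ≈ 59.077 mg.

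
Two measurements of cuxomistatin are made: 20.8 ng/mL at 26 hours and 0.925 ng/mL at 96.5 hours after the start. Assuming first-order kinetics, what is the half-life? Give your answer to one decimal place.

15.7 hours

Over Δt = 96.5 − 26 = 70.5 hours, the level fell by a factor of 20.8/0.925 ≈ 22.486.
n = log₂(22.486) ≈ 4.491 half-lives, so t½ = 70.5/4.491 ≈ 15.698 hours.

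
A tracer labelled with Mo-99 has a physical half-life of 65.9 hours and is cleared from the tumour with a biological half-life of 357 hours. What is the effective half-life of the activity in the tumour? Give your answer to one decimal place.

1/t_eff = 1/t_phys + 1/t_biol = 1/65.9 + 1/357 = 0.017976 per hour.
t_eff = 65.9 × 357 / (65.9 + 357) ≈ 55.631 hours.

55.6 hours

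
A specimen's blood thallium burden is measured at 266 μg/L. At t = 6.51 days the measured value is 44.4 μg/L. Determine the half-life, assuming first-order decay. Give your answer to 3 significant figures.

A/A₀ = 44.4/266 ≈ 0.16692.
n = log₂(5.991) ≈ 2.5828 half-lives elapsed in 6.51 days.
t½ = 6.51/2.5828 ≈ 2.5205 days.

2.52 days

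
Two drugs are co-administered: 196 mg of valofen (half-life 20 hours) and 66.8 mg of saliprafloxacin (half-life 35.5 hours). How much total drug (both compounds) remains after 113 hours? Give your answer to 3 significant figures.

valofen: 196 × (1/2)^(113/20) = 196 × (1/2)^5.65 ≈ 3.9033 mg.
saliprafloxacin: 66.8 × (1/2)^(113/35.5) = 66.8 × (1/2)^3.1831 ≈ 7.3548 mg.
Total = 3.9033 + 7.3548 ≈ 11.258 mg.

11.3 mg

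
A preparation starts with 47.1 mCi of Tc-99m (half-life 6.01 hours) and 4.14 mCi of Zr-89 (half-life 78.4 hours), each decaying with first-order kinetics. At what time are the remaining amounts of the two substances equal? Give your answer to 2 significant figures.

Set 47.1·(1/2)^(t/6.01) = 4.14·(1/2)^(t/78.4).
Taking log₂: log₂(47.1/4.14) = t·(1/6.01 − 1/78.4).
log₂(11.377) = 3.508; 1/6.01 − 1/78.4 = 0.15363.
t = 3.508 / 0.15363 ≈ 22.834 hours.

23 hours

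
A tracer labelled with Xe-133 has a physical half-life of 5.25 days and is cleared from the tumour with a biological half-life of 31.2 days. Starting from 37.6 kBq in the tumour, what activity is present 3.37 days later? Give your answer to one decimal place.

22.4 kBq

1/t_eff = 1/t_phys + 1/t_biol = 1/5.25 + 1/31.2 = 0.22253 per day.
t_eff = 5.25 × 31.2 / (5.25 + 31.2) ≈ 4.4938 days.
Remaining = 37.6 × (1/2)^(3.37/4.4938) = 37.6 × (1/2)^0.74992 ≈ 22.358 kBq.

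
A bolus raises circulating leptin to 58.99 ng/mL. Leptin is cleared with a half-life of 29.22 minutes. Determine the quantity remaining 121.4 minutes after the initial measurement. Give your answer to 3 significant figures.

3.31 ng/mL

Number of half-lives: n = 121.4/29.22 ≈ 4.1547.
Remaining = 58.99 × (1/2)^4.1547 = 58.99 × 0.056145 ≈ 3.312 ng/mL.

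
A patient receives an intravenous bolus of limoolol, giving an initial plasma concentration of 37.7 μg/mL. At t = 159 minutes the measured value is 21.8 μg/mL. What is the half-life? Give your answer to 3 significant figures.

201 minutes

A/A₀ = 21.8/37.7 ≈ 0.57825.
n = log₂(1.7294) ≈ 0.79024 half-lives elapsed in 159 minutes.
t½ = 159/0.79024 ≈ 201.21 minutes.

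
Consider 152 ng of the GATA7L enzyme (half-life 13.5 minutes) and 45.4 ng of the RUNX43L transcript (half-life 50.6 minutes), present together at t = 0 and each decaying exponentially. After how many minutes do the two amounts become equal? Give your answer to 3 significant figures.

Set 152·(1/2)^(t/13.5) = 45.4·(1/2)^(t/50.6).
Taking log₂: log₂(152/45.4) = t·(1/13.5 − 1/50.6).
log₂(3.348) = 1.7433; 1/13.5 − 1/50.6 = 0.054311.
t = 1.7433 / 0.054311 ≈ 32.098 minutes.

32.1 minutes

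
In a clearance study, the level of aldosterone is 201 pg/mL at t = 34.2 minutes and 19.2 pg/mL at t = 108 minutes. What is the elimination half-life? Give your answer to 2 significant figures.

Over Δt = 108 − 34.2 = 73.8 minutes, the level fell by a factor of 201/19.2 ≈ 10.469.
n = log₂(10.469) ≈ 3.388 half-lives, so t½ = 73.8/3.388 ≈ 21.783 minutes.

22 minutes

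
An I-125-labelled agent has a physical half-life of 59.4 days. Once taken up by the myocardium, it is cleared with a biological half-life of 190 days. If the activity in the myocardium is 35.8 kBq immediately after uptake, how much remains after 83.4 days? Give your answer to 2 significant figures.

10 kBq

1/t_eff = 1/t_phys + 1/t_biol = 1/59.4 + 1/190 = 0.022098 per day.
t_eff = 59.4 × 190 / (59.4 + 190) ≈ 45.253 days.
Remaining = 35.8 × (1/2)^(83.4/45.253) = 35.8 × (1/2)^1.843 ≈ 9.979 kBq.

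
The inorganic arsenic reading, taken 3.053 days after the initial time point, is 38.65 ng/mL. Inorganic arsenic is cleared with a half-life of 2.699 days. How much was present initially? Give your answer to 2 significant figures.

Number of half-lives elapsed: n = 3.053/2.699 ≈ 1.1312.
A₀ = A × 2^n = 38.65 × 2^1.1312 = 38.65 × 2.1903 ≈ 84.657 ng/mL.

85 ng/mL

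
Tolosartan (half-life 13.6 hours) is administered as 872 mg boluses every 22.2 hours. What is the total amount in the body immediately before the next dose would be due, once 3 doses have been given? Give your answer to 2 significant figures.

The 3 doses were given 66.6, 44.4, 22.2 hours ago.
Total = 872·(1/2)^(66.6/13.6) + 872·(1/2)^(44.4/13.6) + 872·(1/2)^(22.2/13.6)
      = 29.265 + 90.728 + 281.27 ≈ 401.27 mg.

400 mg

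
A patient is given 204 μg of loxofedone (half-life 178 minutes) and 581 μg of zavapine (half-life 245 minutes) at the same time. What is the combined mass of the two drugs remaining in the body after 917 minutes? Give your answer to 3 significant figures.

loxofedone: 204 × (1/2)^(917/178) = 204 × (1/2)^5.1517 ≈ 5.7388 μg.
zavapine: 581 × (1/2)^(917/245) = 581 × (1/2)^3.7429 ≈ 43.397 μg.
Total = 5.7388 + 43.397 ≈ 49.136 μg.

49.1 μg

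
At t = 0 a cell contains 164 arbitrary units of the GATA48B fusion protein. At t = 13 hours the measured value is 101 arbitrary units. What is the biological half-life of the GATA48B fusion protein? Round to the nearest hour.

19 hours

A/A₀ = 101/164 ≈ 0.61585.
n = log₂(1.6238) ≈ 0.69934 half-lives elapsed in 13 hours.
t½ = 13/0.69934 ≈ 18.589 hours.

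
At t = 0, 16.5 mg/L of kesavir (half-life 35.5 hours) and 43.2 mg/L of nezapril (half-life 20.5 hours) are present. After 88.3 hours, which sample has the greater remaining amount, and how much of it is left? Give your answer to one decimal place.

kesavir, 2.9 mg/L

kesavir: 16.5 × (1/2)^2.4873 ≈ 2.9426 mg/L.
nezapril: 43.2 × (1/2)^4.3073 ≈ 2.182 mg/L.
Kesavir has more remaining, at ≈ 2.9426 mg/L.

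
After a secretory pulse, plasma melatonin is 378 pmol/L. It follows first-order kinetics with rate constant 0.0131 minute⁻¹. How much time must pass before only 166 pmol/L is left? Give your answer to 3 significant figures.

62.8 minutes

t½ = ln 2 / k = 0.69315 / 0.0131 ≈ 52.912 minutes.
Fraction remaining = 166/378 ≈ 0.43915.
n = log₂(378/166) = ln(2.2771)/ln 2 ≈ 1.1872 half-lives.
t = n × t½ = 1.1872 × 52.912 ≈ 62.817 minutes.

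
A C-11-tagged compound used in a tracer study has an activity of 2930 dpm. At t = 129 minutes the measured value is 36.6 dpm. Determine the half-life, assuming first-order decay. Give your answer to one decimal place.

20.4 minutes

A/A₀ = 36.6/2930 ≈ 0.012491.
n = log₂(80.055) ≈ 6.3229 half-lives elapsed in 129 minutes.
t½ = 129/6.3229 ≈ 20.402 minutes.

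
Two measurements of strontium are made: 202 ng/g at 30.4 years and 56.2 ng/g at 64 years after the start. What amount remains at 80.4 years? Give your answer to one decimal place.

30.1 ng/g

Over Δt = 64 − 30.4 = 33.6 years, the level fell by a factor of 202/56.2 ≈ 3.5943.
n = log₂(3.5943) ≈ 1.8457 half-lives, so t½ = 33.6/1.8457 ≈ 18.204 years.
From t = 64 to t = 80.4: 56.2 × (1/2)^((80.4−64)/18.204) ≈ 30.098 ng/g.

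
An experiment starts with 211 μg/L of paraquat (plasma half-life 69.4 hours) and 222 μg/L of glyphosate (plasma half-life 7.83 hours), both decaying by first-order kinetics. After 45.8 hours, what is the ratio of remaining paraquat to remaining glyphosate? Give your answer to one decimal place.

paraquat: 211 × (1/2)^(45.8/69.4) = 211 × (1/2)^0.65994 ≈ 133.54 μg/L.
glyphosate: 222 × (1/2)^(45.8/7.83) = 222 × (1/2)^5.8493 ≈ 3.8507 μg/L.
Ratio ≈ 133.54 / 3.8507 ≈ 34.68.

34.7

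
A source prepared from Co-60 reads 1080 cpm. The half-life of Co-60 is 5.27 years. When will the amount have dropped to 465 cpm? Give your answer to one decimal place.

Fraction remaining = 465/1080 ≈ 0.43056.
n = log₂(1080/465) = ln(2.3226)/ln 2 ≈ 1.2157 half-lives.
t = n × t½ = 1.2157 × 5.27 ≈ 6.4069 years.

6.4 years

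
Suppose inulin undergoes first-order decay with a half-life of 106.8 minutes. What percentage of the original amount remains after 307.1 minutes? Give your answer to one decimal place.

13.6%

n = 307.1/106.8 ≈ 2.8755 half-lives.
Fraction remaining = (1/2)^2.8755 ≈ 0.13627, i.e. 13.627%.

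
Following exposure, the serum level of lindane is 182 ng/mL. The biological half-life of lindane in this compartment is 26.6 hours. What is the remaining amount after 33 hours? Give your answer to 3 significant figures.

Number of half-lives: n = 33/26.6 ≈ 1.2406.
Remaining = 182 × (1/2)^1.2406 = 182 × 0.4232 ≈ 77.022 ng/mL.

77.0 ng/mL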